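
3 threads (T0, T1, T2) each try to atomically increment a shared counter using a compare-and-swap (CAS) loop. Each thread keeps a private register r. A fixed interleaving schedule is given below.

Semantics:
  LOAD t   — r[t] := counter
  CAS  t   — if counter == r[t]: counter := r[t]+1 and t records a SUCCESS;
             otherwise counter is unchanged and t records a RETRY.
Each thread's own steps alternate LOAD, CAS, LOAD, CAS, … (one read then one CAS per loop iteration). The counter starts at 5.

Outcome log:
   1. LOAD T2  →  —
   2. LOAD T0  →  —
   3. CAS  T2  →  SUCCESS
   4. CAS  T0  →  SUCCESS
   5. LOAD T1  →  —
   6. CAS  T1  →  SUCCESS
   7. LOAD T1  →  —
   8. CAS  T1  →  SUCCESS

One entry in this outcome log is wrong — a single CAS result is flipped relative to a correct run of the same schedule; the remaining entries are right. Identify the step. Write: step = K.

Re-executing:
[1] T2.load  rd  (counter 5, T2.r 5)
[2] T0.load  rd  (counter 5, T0.r 5)
[3] T2.cas  hit  (counter 6, T2.r 5)
[4] T0.cas  miss  (counter 6, T0.r 5)
[5] T1.load  rd  (counter 6, T1.r 6)
[6] T1.cas  hit  (counter 7, T1.r 6)
[7] T1.load  rd  (counter 7, T1.r 7)
[8] T1.cas  hit  (counter 8, T1.r 7)
Log disagrees first at step 4.

step = 4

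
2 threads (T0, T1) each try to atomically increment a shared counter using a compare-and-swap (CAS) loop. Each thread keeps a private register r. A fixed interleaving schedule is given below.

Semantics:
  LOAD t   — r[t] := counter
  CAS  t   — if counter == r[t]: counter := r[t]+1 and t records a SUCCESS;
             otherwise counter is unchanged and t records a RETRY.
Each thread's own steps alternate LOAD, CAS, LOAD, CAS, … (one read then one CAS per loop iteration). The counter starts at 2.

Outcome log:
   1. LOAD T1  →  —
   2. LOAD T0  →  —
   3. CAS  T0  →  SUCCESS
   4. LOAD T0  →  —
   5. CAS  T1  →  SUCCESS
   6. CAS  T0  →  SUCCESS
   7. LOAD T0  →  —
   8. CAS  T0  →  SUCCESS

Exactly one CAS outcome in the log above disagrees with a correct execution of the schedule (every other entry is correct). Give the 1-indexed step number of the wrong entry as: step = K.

step = 5

Correct run:
step 1: T1 LOAD ⇒ load; ctr=2 reg=2
step 2: T0 LOAD ⇒ load; ctr=2 reg=2
step 3: T0 CAS ⇒ ok; ctr=3 reg=2
step 4: T0 LOAD ⇒ load; ctr=3 reg=3
step 5: T1 CAS ⇒ retry; ctr=3 reg=2
step 6: T0 CAS ⇒ ok; ctr=4 reg=3
step 7: T0 LOAD ⇒ load; ctr=4 reg=4
step 8: T0 CAS ⇒ ok; ctr=5 reg=4
Flip is step 5.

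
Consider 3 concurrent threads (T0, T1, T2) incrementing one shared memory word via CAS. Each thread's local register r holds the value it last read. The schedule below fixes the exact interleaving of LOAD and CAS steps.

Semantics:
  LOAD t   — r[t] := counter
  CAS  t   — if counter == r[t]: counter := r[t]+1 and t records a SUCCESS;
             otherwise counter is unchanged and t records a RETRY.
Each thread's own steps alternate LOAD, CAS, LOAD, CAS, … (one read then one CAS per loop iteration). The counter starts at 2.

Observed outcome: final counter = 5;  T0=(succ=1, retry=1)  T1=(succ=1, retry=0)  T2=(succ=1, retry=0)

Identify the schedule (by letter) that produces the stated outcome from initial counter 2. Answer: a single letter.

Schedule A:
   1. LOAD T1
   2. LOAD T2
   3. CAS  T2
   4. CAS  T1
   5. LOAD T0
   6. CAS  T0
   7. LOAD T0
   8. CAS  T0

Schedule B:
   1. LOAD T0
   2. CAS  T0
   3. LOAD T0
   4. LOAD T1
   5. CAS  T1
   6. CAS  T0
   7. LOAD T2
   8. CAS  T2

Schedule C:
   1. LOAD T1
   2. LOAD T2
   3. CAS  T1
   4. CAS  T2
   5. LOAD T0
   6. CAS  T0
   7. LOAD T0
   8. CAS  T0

Simulating candidate B:
   1) LOAD T0:  M=2  r_T0=2
   2) CAS  T0:  M=3  r_T0=2 ✓
   3) LOAD T0:  M=3  r_T0=3
   4) LOAD T1:  M=3  r_T1=3
   5) CAS  T1:  M=4  r_T1=3 ✓
   6) CAS  T0:  M=4  r_T0=3 ✗
   7) LOAD T2:  M=4  r_T2=4
   8) CAS  T2:  M=5  r_T2=4 ✓

B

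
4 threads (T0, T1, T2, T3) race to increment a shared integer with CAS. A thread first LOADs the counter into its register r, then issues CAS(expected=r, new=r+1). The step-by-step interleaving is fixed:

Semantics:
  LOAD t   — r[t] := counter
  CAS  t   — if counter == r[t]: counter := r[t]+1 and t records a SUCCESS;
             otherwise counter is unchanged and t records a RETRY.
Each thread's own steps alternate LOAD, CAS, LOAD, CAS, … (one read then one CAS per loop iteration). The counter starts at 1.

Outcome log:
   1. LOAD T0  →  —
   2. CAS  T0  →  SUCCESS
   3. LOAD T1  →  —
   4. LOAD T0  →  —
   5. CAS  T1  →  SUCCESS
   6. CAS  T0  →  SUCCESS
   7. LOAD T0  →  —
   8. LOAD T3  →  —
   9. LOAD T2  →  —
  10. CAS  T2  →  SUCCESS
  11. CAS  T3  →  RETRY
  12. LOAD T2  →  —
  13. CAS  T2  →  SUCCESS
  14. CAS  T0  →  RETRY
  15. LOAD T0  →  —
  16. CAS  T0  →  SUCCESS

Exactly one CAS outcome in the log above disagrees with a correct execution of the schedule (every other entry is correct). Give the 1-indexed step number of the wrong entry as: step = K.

Re-executing:
step 1: T0 LOAD ⇒ load; ctr=1 reg=1
step 2: T0 CAS ⇒ ok; ctr=2 reg=1
step 3: T1 LOAD ⇒ load; ctr=2 reg=2
step 4: T0 LOAD ⇒ load; ctr=2 reg=2
step 5: T1 CAS ⇒ ok; ctr=3 reg=2
step 6: T0 CAS ⇒ retry; ctr=3 reg=2
step 7: T0 LOAD ⇒ load; ctr=3 reg=3
step 8: T3 LOAD ⇒ load; ctr=3 reg=3
step 9: T2 LOAD ⇒ load; ctr=3 reg=3
step 10: T2 CAS ⇒ ok; ctr=4 reg=3
step 11: T3 CAS ⇒ retry; ctr=4 reg=3
step 12: T2 LOAD ⇒ load; ctr=4 reg=4
step 13: T2 CAS ⇒ ok; ctr=5 reg=4
step 14: T0 CAS ⇒ retry; ctr=5 reg=3
step 15: T0 LOAD ⇒ load; ctr=5 reg=5
step 16: T0 CAS ⇒ ok; ctr=6 reg=5
Log disagrees first at step 6.

step = 6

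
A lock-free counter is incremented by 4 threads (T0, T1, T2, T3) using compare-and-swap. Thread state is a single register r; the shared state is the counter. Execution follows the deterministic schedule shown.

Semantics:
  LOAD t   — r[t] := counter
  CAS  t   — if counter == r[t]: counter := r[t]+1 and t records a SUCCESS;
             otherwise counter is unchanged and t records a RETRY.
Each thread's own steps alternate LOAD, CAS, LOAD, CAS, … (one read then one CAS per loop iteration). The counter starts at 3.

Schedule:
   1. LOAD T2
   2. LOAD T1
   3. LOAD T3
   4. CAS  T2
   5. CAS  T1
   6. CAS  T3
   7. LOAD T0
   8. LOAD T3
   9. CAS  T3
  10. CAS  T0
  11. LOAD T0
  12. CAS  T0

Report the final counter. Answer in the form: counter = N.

counter = 6

1. LOAD T2 → mem=3 r[T2]=3 [LOAD]
2. LOAD T1 → mem=3 r[T1]=3 [LOAD]
3. LOAD T3 → mem=3 r[T3]=3 [LOAD]
4. CAS T2 → mem=4 r[T2]=3 [OK]
5. CAS T1 → mem=4 r[T1]=3 [RETRY]
6. CAS T3 → mem=4 r[T3]=3 [RETRY]
7. LOAD T0 → mem=4 r[T0]=4 [LOAD]
8. LOAD T3 → mem=4 r[T3]=4 [LOAD]
9. CAS T3 → mem=5 r[T3]=4 [OK]
10. CAS T0 → mem=5 r[T0]=4 [RETRY]
11. LOAD T0 → mem=5 r[T0]=5 [LOAD]
12. CAS T0 → mem=6 r[T0]=5 [OK]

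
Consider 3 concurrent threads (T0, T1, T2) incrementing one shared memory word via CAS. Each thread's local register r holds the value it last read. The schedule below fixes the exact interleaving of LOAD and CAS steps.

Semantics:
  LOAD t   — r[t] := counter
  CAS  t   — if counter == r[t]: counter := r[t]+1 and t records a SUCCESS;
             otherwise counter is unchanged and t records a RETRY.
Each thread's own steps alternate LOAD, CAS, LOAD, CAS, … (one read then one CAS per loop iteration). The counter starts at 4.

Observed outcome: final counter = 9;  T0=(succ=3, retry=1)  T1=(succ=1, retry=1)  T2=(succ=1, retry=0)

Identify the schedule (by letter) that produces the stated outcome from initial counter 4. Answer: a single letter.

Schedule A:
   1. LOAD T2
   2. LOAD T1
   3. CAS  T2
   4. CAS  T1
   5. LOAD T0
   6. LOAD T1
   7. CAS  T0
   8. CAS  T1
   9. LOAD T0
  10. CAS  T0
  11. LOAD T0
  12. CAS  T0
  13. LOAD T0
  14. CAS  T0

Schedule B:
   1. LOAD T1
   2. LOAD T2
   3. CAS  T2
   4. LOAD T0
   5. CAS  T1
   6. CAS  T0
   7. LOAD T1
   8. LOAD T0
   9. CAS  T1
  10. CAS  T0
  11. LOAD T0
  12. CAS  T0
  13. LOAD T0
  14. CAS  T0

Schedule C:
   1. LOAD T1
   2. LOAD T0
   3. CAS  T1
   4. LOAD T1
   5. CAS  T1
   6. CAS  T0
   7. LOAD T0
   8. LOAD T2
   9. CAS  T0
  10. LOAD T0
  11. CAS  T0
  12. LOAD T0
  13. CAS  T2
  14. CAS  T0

Tracing schedule B:
1. LOAD T1 → mem=4 r[T1]=4 [LOAD]
2. LOAD T2 → mem=4 r[T2]=4 [LOAD]
3. CAS T2 → mem=5 r[T2]=4 [OK]
4. LOAD T0 → mem=5 r[T0]=5 [LOAD]
5. CAS T1 → mem=5 r[T1]=4 [RETRY]
6. CAS T0 → mem=6 r[T0]=5 [OK]
7. LOAD T1 → mem=6 r[T1]=6 [LOAD]
8. LOAD T0 → mem=6 r[T0]=6 [LOAD]
9. CAS T1 → mem=7 r[T1]=6 [OK]
10. CAS T0 → mem=7 r[T0]=6 [RETRY]
11. LOAD T0 → mem=7 r[T0]=7 [LOAD]
12. CAS T0 → mem=8 r[T0]=7 [OK]
13. LOAD T0 → mem=8 r[T0]=8 [LOAD]
14. CAS T0 → mem=9 r[T0]=8 [OK]

B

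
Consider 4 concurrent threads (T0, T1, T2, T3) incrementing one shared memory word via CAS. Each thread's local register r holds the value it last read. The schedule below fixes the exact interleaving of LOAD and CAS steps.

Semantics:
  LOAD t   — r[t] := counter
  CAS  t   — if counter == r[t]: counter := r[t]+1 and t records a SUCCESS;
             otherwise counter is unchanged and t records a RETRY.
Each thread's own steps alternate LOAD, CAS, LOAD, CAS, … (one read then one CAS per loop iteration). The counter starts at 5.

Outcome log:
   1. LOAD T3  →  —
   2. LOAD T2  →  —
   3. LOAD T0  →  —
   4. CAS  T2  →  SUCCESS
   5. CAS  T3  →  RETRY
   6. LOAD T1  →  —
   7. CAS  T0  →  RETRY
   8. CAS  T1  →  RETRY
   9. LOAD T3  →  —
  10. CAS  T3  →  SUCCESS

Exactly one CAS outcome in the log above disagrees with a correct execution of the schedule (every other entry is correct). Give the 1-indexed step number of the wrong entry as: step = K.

Reference trace:
[1] T3.load  rd  (counter 5, T3.r 5)
[2] T2.load  rd  (counter 5, T2.r 5)
[3] T0.load  rd  (counter 5, T0.r 5)
[4] T2.cas  hit  (counter 6, T2.r 5)
[5] T3.cas  miss  (counter 6, T3.r 5)
[6] T1.load  rd  (counter 6, T1.r 6)
[7] T0.cas  miss  (counter 6, T0.r 5)
[8] T1.cas  hit  (counter 7, T1.r 6)
[9] T3.load  rd  (counter 7, T3.r 7)
[10] T3.cas  hit  (counter 8, T3.r 7)
Flip is step 8.

step = 8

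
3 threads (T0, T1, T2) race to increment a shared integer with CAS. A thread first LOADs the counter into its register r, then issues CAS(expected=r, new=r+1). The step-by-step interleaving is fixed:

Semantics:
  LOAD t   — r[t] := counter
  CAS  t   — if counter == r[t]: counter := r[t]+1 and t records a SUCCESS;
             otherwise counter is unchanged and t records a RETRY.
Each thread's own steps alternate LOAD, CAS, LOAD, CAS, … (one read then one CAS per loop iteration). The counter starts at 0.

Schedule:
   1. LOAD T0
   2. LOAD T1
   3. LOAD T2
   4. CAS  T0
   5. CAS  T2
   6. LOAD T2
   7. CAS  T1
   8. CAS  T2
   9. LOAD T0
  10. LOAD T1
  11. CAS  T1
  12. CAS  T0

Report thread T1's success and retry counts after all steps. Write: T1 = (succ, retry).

T1 = (1, 1)

   1) LOAD T0:  M=0  r_T0=0
   2) LOAD T1:  M=0  r_T1=0
   3) LOAD T2:  M=0  r_T2=0
   4) CAS  T0:  M=1  r_T0=0 ✓
   5) CAS  T2:  M=1  r_T2=0 ✗
   6) LOAD T2:  M=1  r_T2=1
   7) CAS  T1:  M=1  r_T1=0 ✗
   8) CAS  T2:  M=2  r_T2=1 ✓
   9) LOAD T0:  M=2  r_T0=2
  10) LOAD T1:  M=2  r_T1=2
  11) CAS  T1:  M=3  r_T1=2 ✓
  12) CAS  T0:  M=3  r_T0=2 ✗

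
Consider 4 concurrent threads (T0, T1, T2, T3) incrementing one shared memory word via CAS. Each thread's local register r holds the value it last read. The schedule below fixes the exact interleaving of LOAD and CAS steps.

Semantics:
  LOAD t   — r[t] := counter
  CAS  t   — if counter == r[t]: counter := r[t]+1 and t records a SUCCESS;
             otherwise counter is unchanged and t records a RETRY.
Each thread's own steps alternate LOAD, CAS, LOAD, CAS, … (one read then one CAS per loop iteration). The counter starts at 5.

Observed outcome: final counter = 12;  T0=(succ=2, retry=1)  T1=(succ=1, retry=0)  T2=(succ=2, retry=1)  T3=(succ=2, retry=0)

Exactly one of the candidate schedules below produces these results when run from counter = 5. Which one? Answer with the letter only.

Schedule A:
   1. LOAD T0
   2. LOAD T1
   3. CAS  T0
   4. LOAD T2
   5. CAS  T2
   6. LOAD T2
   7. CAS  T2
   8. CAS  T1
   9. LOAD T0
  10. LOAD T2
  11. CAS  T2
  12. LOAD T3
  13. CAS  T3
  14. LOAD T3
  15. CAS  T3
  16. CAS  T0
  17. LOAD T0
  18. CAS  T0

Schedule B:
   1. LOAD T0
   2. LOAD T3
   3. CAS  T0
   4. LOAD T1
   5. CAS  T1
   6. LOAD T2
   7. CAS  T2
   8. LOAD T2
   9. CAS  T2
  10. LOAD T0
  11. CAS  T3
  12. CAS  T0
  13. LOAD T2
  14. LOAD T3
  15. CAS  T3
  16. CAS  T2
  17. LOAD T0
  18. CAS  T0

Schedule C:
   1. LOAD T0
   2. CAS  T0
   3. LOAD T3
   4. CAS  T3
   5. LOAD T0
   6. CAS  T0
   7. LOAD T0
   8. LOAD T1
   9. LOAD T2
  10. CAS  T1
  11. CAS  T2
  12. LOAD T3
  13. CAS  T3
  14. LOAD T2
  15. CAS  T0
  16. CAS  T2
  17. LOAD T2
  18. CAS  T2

C

Run C:
   1) LOAD T0:  M=5  r_T0=5
   2) CAS  T0:  M=6  r_T0=5 ✓
   3) LOAD T3:  M=6  r_T3=6
   4) CAS  T3:  M=7  r_T3=6 ✓
   5) LOAD T0:  M=7  r_T0=7
   6) CAS  T0:  M=8  r_T0=7 ✓
   7) LOAD T0:  M=8  r_T0=8
   8) LOAD T1:  M=8  r_T1=8
   9) LOAD T2:  M=8  r_T2=8
  10) CAS  T1:  M=9  r_T1=8 ✓
  11) CAS  T2:  M=9  r_T2=8 ✗
  12) LOAD T3:  M=9  r_T3=9
  13) CAS  T3:  M=10  r_T3=9 ✓
  14) LOAD T2:  M=10  r_T2=10
  15) CAS  T0:  M=10  r_T0=8 ✗
  16) CAS  T2:  M=11  r_T2=10 ✓
  17) LOAD T2:  M=11  r_T2=11
  18) CAS  T2:  M=12  r_T2=11 ✓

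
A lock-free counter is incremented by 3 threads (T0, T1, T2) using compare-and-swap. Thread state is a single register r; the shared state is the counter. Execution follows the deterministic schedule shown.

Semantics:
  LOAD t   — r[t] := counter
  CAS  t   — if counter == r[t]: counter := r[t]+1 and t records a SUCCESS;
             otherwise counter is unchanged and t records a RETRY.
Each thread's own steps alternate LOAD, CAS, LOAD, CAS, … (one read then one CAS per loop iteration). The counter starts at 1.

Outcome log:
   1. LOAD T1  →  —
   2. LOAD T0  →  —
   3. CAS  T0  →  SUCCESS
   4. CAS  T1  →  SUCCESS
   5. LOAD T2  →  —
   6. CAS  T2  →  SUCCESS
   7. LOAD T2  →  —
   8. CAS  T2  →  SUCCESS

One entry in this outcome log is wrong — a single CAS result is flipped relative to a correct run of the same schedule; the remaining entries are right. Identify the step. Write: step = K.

Re-executing:
#1 T1 reads 1
#2 T0 reads 1
#3 T0 CAS(1→2) writes; counter now 2
#4 T1 CAS(1→2) fails; counter now 2
#5 T2 reads 2
#6 T2 CAS(2→3) writes; counter now 3
#7 T2 reads 3
#8 T2 CAS(3→4) writes; counter now 4
Flip is step 4.

step = 4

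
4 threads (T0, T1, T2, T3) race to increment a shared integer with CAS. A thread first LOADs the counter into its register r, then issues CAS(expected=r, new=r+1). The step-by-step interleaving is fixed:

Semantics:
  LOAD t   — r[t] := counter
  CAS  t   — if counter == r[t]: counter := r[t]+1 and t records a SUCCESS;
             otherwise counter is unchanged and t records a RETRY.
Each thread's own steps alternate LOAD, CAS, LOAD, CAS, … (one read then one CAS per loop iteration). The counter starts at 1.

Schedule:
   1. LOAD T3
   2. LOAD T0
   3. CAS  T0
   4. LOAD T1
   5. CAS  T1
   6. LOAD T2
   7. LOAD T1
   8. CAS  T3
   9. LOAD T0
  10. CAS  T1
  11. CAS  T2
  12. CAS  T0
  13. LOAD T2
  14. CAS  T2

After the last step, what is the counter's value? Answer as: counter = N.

counter = 5

T3 LOAD — after: cnt=1, r=1 — load
T0 LOAD — after: cnt=1, r=1 — load
T0 CAS — after: cnt=2, r=1 — ok
T1 LOAD — after: cnt=2, r=2 — load
T1 CAS — after: cnt=3, r=2 — ok
T2 LOAD — after: cnt=3, r=3 — load
T1 LOAD — after: cnt=3, r=3 — load
T3 CAS — after: cnt=3, r=1 — retry
T0 LOAD — after: cnt=3, r=3 — load
T1 CAS — after: cnt=4, r=3 — ok
T2 CAS — after: cnt=4, r=3 — retry
T0 CAS — after: cnt=4, r=3 — retry
T2 LOAD — after: cnt=4, r=4 — load
T2 CAS — after: cnt=5, r=4 — ok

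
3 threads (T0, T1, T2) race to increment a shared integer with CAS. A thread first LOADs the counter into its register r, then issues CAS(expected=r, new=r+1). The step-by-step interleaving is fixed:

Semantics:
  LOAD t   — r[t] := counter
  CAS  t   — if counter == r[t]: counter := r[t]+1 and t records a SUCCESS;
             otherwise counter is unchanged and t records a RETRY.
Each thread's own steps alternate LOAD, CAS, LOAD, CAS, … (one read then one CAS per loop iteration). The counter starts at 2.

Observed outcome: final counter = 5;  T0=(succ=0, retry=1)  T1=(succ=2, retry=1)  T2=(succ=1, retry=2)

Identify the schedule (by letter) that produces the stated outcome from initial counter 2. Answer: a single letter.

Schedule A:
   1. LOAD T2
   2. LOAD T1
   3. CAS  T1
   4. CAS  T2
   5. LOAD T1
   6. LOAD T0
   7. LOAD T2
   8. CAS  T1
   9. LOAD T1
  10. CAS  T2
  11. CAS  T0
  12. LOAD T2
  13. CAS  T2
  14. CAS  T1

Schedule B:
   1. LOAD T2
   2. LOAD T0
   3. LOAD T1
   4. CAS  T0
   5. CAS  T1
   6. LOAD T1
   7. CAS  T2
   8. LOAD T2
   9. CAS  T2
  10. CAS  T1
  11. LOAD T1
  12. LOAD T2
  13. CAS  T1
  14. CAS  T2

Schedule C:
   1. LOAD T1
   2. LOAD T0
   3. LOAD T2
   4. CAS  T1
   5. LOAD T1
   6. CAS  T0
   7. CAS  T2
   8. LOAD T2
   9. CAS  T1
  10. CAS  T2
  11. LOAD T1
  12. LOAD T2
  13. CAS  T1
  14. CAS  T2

Run A:
T2 LOAD — after: cnt=2, r=2 — load
T1 LOAD — after: cnt=2, r=2 — load
T1 CAS — after: cnt=3, r=2 — ok
T2 CAS — after: cnt=3, r=2 — retry
T1 LOAD — after: cnt=3, r=3 — load
T0 LOAD — after: cnt=3, r=3 — load
T2 LOAD — after: cnt=3, r=3 — load
T1 CAS — after: cnt=4, r=3 — ok
T1 LOAD — after: cnt=4, r=4 — load
T2 CAS — after: cnt=4, r=3 — retry
T0 CAS — after: cnt=4, r=3 — retry
T2 LOAD — after: cnt=4, r=4 — load
T2 CAS — after: cnt=5, r=4 — ok
T1 CAS — after: cnt=5, r=4 — retry

A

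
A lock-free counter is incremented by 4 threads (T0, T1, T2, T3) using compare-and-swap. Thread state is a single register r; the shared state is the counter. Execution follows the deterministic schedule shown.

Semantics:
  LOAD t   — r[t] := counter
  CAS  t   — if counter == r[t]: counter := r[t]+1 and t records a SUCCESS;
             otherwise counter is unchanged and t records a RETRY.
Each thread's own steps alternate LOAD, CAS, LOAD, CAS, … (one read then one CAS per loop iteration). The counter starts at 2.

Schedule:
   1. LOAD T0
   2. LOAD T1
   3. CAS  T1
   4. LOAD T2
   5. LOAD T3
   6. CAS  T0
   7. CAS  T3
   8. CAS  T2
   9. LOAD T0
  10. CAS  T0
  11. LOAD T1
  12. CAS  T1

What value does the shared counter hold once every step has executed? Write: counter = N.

#1 T0 reads 2
#2 T1 reads 2
#3 T1 CAS(2→3) writes; counter now 3
#4 T2 reads 3
#5 T3 reads 3
#6 T0 CAS(2→3) fails; counter now 3
#7 T3 CAS(3→4) writes; counter now 4
#8 T2 CAS(3→4) fails; counter now 4
#9 T0 reads 4
#10 T0 CAS(4→5) writes; counter now 5
#11 T1 reads 5
#12 T1 CAS(5→6) writes; counter now 6

counter = 6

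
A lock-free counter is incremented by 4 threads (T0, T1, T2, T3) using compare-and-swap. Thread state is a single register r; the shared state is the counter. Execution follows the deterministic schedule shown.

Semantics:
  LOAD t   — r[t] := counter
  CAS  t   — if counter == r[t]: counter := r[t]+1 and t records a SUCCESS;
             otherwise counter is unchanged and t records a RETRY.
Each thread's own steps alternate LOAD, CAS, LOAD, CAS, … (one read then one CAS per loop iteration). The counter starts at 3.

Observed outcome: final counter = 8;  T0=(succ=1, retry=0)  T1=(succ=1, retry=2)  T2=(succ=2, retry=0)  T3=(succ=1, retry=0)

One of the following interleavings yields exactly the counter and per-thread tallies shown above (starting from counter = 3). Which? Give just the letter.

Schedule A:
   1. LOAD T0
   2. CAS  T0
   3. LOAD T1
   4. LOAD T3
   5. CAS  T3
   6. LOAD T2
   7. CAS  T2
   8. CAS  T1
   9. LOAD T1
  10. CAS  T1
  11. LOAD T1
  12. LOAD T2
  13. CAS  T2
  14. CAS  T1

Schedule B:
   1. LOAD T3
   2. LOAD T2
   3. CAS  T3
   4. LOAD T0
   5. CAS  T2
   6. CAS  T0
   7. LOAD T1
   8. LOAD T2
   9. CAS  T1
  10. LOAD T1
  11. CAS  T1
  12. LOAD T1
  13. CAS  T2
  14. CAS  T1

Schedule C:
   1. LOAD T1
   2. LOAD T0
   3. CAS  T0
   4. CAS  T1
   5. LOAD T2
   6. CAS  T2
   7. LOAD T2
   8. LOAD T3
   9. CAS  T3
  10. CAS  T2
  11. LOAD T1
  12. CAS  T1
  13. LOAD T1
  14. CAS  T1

Run A:
#1 T0 reads 3
#2 T0 CAS(3→4) writes; counter now 4
#3 T1 reads 4
#4 T3 reads 4
#5 T3 CAS(4→5) writes; counter now 5
#6 T2 reads 5
#7 T2 CAS(5→6) writes; counter now 6
#8 T1 CAS(4→5) fails; counter now 6
#9 T1 reads 6
#10 T1 CAS(6→7) writes; counter now 7
#11 T1 reads 7
#12 T2 reads 7
#13 T2 CAS(7→8) writes; counter now 8
#14 T1 CAS(7→8) fails; counter now 8

A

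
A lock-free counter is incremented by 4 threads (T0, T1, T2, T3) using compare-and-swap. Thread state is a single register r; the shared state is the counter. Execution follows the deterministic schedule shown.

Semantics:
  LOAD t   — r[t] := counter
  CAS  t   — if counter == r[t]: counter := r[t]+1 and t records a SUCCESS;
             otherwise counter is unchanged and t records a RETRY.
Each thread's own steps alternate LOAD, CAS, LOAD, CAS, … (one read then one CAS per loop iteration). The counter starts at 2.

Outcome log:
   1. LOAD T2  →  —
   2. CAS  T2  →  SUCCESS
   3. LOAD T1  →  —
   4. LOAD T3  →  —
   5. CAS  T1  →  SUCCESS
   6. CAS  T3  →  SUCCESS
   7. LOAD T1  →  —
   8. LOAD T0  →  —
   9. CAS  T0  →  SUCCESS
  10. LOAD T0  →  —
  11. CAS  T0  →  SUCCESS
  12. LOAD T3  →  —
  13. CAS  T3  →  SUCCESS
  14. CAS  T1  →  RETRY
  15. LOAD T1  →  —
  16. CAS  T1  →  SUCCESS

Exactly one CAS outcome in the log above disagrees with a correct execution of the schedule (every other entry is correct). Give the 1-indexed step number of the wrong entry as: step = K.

step = 6

Re-executing:
T2 LOAD — after: cnt=2, r=2 — load
T2 CAS — after: cnt=3, r=2 — ok
T1 LOAD — after: cnt=3, r=3 — load
T3 LOAD — after: cnt=3, r=3 — load
T1 CAS — after: cnt=4, r=3 — ok
T3 CAS — after: cnt=4, r=3 — retry
T1 LOAD — after: cnt=4, r=4 — load
T0 LOAD — after: cnt=4, r=4 — load
T0 CAS — after: cnt=5, r=4 — ok
T0 LOAD — after: cnt=5, r=5 — load
T0 CAS — after: cnt=6, r=5 — ok
T3 LOAD — after: cnt=6, r=6 — load
T3 CAS — after: cnt=7, r=6 — ok
T1 CAS — after: cnt=7, r=4 — retry
T1 LOAD — after: cnt=7, r=7 — load
T1 CAS — after: cnt=8, r=7 — ok
Mismatch at 6.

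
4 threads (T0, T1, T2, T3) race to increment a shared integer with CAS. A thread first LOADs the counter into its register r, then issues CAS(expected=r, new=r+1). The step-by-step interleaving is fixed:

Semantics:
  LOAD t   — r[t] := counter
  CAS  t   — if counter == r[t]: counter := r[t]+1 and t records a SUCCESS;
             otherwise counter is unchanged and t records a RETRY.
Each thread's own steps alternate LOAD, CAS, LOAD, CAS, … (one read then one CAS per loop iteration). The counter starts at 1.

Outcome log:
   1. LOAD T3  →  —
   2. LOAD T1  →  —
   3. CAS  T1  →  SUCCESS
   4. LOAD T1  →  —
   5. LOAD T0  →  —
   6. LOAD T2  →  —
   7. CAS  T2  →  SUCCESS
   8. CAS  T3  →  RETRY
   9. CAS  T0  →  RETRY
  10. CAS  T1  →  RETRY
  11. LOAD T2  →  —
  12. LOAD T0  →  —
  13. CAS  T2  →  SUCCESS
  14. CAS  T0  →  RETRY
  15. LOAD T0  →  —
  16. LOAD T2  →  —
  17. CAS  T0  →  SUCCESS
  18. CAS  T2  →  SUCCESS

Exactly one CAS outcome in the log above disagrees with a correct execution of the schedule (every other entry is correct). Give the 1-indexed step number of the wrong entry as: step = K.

step = 18

Re-executing:
step 1: T3 LOAD ⇒ load; ctr=1 reg=1
step 2: T1 LOAD ⇒ load; ctr=1 reg=1
step 3: T1 CAS ⇒ ok; ctr=2 reg=1
step 4: T1 LOAD ⇒ load; ctr=2 reg=2
step 5: T0 LOAD ⇒ load; ctr=2 reg=2
step 6: T2 LOAD ⇒ load; ctr=2 reg=2
step 7: T2 CAS ⇒ ok; ctr=3 reg=2
step 8: T3 CAS ⇒ retry; ctr=3 reg=1
step 9: T0 CAS ⇒ retry; ctr=3 reg=2
step 10: T1 CAS ⇒ retry; ctr=3 reg=2
step 11: T2 LOAD ⇒ load; ctr=3 reg=3
step 12: T0 LOAD ⇒ load; ctr=3 reg=3
step 13: T2 CAS ⇒ ok; ctr=4 reg=3
step 14: T0 CAS ⇒ retry; ctr=4 reg=3
step 15: T0 LOAD ⇒ load; ctr=4 reg=4
step 16: T2 LOAD ⇒ load; ctr=4 reg=4
step 17: T0 CAS ⇒ ok; ctr=5 reg=4
step 18: T2 CAS ⇒ retry; ctr=5 reg=4
Mismatch at 18.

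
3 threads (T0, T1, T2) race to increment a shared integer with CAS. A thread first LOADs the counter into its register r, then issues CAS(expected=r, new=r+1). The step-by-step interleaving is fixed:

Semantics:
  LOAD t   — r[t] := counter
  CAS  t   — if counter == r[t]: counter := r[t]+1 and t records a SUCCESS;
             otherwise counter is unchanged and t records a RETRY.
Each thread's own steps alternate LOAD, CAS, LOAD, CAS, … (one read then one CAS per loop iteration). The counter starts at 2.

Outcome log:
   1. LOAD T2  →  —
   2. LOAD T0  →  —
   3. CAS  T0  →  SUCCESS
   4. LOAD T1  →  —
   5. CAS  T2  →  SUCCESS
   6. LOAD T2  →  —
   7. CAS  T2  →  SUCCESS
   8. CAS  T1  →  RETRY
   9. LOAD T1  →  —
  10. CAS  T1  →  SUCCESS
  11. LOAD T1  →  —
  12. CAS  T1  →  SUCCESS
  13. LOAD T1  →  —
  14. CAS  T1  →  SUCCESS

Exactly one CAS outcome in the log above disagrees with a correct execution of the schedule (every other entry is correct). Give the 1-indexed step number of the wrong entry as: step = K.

step = 5

Reference trace:
T2 LOAD — after: cnt=2, r=2 — load
T0 LOAD — after: cnt=2, r=2 — load
T0 CAS — after: cnt=3, r=2 — ok
T1 LOAD — after: cnt=3, r=3 — load
T2 CAS — after: cnt=3, r=2 — retry
T2 LOAD — after: cnt=3, r=3 — load
T2 CAS — after: cnt=4, r=3 — ok
T1 CAS — after: cnt=4, r=3 — retry
T1 LOAD — after: cnt=4, r=4 — load
T1 CAS — after: cnt=5, r=4 — ok
T1 LOAD — after: cnt=5, r=5 — load
T1 CAS — after: cnt=6, r=5 — ok
T1 LOAD — after: cnt=6, r=6 — load
T1 CAS — after: cnt=7, r=6 — ok
Flip is step 5.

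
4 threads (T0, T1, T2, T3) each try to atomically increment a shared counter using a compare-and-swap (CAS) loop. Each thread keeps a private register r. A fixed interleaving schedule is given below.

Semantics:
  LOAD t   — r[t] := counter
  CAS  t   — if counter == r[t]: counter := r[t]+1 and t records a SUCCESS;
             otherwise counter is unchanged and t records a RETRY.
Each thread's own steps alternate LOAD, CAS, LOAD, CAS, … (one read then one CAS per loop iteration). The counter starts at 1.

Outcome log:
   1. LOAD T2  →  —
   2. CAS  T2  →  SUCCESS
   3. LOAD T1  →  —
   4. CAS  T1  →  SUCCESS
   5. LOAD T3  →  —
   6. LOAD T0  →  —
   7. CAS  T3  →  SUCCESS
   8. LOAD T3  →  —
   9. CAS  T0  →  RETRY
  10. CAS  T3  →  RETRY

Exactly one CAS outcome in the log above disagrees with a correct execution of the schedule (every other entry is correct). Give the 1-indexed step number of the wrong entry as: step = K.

Re-executing:
step 1: T2 LOAD ⇒ load; ctr=1 reg=1
step 2: T2 CAS ⇒ ok; ctr=2 reg=1
step 3: T1 LOAD ⇒ load; ctr=2 reg=2
step 4: T1 CAS ⇒ ok; ctr=3 reg=2
step 5: T3 LOAD ⇒ load; ctr=3 reg=3
step 6: T0 LOAD ⇒ load; ctr=3 reg=3
step 7: T3 CAS ⇒ ok; ctr=4 reg=3
step 8: T3 LOAD ⇒ load; ctr=4 reg=4
step 9: T0 CAS ⇒ retry; ctr=4 reg=3
step 10: T3 CAS ⇒ ok; ctr=5 reg=4
Mismatch at 10.

step = 10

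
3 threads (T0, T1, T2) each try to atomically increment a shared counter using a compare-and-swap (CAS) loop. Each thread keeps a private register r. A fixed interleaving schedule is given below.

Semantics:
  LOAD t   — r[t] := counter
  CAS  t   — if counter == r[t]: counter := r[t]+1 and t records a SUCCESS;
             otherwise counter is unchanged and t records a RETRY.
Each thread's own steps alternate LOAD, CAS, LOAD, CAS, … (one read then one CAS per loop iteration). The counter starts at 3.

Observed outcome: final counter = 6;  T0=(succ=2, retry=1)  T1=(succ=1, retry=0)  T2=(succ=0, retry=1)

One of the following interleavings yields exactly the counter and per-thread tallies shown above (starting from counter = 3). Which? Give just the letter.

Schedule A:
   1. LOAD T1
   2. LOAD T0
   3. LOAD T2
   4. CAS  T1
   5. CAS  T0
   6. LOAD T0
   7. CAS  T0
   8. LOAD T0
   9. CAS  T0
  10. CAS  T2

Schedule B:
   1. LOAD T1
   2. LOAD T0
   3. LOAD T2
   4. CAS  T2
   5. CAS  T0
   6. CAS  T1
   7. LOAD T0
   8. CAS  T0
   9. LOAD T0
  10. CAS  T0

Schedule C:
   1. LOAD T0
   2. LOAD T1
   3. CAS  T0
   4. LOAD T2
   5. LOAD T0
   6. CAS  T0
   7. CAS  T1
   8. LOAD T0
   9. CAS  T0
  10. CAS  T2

Tracing schedule A:
T1 LOAD — after: cnt=3, r=3 — load
T0 LOAD — after: cnt=3, r=3 — load
T2 LOAD — after: cnt=3, r=3 — load
T1 CAS — after: cnt=4, r=3 — ok
T0 CAS — after: cnt=4, r=3 — retry
T0 LOAD — after: cnt=4, r=4 — load
T0 CAS — after: cnt=5, r=4 — ok
T0 LOAD — after: cnt=5, r=5 — load
T0 CAS — after: cnt=6, r=5 — ok
T2 CAS — after: cnt=6, r=3 — retry

A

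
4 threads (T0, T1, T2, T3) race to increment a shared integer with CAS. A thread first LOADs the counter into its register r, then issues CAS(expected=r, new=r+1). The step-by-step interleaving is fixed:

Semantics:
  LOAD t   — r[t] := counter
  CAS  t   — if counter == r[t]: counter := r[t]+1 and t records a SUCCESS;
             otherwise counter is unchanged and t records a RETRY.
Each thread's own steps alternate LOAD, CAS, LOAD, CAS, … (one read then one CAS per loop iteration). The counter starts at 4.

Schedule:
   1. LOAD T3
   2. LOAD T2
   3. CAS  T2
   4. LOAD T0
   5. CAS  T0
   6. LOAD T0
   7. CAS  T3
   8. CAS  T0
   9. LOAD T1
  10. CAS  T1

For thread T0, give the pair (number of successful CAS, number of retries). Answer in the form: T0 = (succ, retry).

T0 = (2, 0)

1. LOAD T3 → mem=4 r[T3]=4 [LOAD]
2. LOAD T2 → mem=4 r[T2]=4 [LOAD]
3. CAS T2 → mem=5 r[T2]=4 [OK]
4. LOAD T0 → mem=5 r[T0]=5 [LOAD]
5. CAS T0 → mem=6 r[T0]=5 [OK]
6. LOAD T0 → mem=6 r[T0]=6 [LOAD]
7. CAS T3 → mem=6 r[T3]=4 [RETRY]
8. CAS T0 → mem=7 r[T0]=6 [OK]
9. LOAD T1 → mem=7 r[T1]=7 [LOAD]
10. CAS T1 → mem=8 r[T1]=7 [OK]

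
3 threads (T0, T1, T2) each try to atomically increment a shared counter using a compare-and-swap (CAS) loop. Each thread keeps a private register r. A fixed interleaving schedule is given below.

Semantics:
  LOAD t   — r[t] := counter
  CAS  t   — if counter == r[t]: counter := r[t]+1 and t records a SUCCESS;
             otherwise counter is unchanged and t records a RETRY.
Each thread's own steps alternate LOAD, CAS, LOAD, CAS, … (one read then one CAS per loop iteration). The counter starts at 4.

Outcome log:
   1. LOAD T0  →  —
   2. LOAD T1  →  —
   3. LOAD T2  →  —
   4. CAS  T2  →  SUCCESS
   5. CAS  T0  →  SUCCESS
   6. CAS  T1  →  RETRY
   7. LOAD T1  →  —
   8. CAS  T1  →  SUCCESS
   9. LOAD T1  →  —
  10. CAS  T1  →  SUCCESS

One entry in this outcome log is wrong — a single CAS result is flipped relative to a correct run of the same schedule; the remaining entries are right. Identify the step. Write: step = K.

Reference trace:
T0 LOAD — after: cnt=4, r=4 — load
T1 LOAD — after: cnt=4, r=4 — load
T2 LOAD — after: cnt=4, r=4 — load
T2 CAS — after: cnt=5, r=4 — ok
T0 CAS — after: cnt=5, r=4 — retry
T1 CAS — after: cnt=5, r=4 — retry
T1 LOAD — after: cnt=5, r=5 — load
T1 CAS — after: cnt=6, r=5 — ok
T1 LOAD — after: cnt=6, r=6 — load
T1 CAS — after: cnt=7, r=6 — ok
Flip is step 5.

step = 5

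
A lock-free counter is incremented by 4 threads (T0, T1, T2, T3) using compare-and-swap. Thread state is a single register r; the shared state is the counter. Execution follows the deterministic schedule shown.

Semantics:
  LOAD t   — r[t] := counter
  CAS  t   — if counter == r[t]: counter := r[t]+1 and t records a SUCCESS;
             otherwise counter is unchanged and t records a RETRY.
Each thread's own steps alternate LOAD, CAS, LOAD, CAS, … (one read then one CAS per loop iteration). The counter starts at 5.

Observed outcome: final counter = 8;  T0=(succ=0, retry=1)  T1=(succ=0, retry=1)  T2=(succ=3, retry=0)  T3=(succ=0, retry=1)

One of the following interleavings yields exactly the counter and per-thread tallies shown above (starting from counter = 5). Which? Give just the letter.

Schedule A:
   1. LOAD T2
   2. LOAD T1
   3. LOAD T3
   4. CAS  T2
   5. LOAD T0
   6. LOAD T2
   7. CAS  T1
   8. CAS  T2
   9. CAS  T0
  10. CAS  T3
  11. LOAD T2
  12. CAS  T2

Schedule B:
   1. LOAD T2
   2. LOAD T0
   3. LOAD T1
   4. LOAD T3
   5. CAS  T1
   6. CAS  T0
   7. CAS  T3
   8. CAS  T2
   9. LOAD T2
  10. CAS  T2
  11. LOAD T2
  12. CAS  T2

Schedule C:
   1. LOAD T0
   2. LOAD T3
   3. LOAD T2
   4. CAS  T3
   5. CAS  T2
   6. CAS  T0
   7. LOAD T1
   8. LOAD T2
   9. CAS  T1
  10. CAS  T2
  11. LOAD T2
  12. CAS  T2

A

Run A:
[1] T2.load  rd  (counter 5, T2.r 5)
[2] T1.load  rd  (counter 5, T1.r 5)
[3] T3.load  rd  (counter 5, T3.r 5)
[4] T2.cas  hit  (counter 6, T2.r 5)
[5] T0.load  rd  (counter 6, T0.r 6)
[6] T2.load  rd  (counter 6, T2.r 6)
[7] T1.cas  miss  (counter 6, T1.r 5)
[8] T2.cas  hit  (counter 7, T2.r 6)
[9] T0.cas  miss  (counter 7, T0.r 6)
[10] T3.cas  miss  (counter 7, T3.r 5)
[11] T2.load  rd  (counter 7, T2.r 7)
[12] T2.cas  hit  (counter 8, T2.r 7)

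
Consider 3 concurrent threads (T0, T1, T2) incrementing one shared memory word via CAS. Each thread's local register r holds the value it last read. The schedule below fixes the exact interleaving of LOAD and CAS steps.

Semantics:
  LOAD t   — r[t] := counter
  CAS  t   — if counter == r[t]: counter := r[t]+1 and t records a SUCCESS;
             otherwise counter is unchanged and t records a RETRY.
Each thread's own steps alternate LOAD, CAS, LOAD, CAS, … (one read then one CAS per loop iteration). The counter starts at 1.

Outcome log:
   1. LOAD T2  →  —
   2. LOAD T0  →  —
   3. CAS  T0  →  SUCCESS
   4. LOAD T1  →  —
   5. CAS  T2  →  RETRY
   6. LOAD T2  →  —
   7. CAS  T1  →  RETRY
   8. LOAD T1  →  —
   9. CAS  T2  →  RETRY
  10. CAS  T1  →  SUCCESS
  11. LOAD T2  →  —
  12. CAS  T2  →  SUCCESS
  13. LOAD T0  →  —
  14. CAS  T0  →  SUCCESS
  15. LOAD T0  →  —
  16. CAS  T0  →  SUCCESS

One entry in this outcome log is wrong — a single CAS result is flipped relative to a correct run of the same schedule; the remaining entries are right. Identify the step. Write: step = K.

step = 7

Re-executing:
#1 T2 reads 1
#2 T0 reads 1
#3 T0 CAS(1→2) writes; counter now 2
#4 T1 reads 2
#5 T2 CAS(1→2) fails; counter now 2
#6 T2 reads 2
#7 T1 CAS(2→3) writes; counter now 3
#8 T1 reads 3
#9 T2 CAS(2→3) fails; counter now 3
#10 T1 CAS(3→4) writes; counter now 4
#11 T2 reads 4
#12 T2 CAS(4→5) writes; counter now 5
#13 T0 reads 5
#14 T0 CAS(5→6) writes; counter now 6
#15 T0 reads 6
#16 T0 CAS(6→7) writes; counter now 7
Flip is step 7.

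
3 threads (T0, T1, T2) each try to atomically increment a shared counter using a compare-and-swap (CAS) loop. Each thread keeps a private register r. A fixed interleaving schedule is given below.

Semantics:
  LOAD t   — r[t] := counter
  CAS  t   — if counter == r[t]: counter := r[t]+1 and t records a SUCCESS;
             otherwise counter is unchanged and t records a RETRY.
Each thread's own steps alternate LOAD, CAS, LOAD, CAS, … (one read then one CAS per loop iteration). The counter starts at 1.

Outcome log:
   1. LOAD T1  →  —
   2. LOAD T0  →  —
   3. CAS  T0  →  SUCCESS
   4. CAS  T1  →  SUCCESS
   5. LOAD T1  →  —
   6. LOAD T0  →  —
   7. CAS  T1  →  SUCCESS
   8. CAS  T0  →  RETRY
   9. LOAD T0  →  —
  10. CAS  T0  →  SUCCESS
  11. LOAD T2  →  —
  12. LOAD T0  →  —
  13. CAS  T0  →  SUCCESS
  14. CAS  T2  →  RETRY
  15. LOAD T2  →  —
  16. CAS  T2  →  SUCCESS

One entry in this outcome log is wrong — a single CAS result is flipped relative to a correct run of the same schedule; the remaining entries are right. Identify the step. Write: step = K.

step = 4

Re-executing:
#1 T1 reads 1
#2 T0 reads 1
#3 T0 CAS(1→2) writes; counter now 2
#4 T1 CAS(1→2) fails; counter now 2
#5 T1 reads 2
#6 T0 reads 2
#7 T1 CAS(2→3) writes; counter now 3
#8 T0 CAS(2→3) fails; counter now 3
#9 T0 reads 3
#10 T0 CAS(3→4) writes; counter now 4
#11 T2 reads 4
#12 T0 reads 4
#13 T0 CAS(4→5) writes; counter now 5
#14 T2 CAS(4→5) fails; counter now 5
#15 T2 reads 5
#16 T2 CAS(5→6) writes; counter now 6
Flip is step 4.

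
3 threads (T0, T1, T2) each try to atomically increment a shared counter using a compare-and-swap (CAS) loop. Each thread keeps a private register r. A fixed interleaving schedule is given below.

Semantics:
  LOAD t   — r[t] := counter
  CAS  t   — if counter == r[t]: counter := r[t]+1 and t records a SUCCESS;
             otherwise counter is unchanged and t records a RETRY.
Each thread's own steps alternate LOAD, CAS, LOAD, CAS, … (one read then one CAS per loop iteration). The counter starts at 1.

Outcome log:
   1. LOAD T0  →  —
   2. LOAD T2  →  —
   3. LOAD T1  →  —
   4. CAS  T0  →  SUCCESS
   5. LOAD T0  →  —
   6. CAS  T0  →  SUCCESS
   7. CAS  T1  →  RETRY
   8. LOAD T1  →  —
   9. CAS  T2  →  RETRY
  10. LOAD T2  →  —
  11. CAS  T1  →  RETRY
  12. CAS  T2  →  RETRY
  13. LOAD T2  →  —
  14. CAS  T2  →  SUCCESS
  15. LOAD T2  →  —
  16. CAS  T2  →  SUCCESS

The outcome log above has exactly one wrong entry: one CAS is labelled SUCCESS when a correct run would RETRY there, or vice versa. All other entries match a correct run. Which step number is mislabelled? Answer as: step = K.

step = 11

Reference trace:
step 1: T0 LOAD ⇒ load; ctr=1 reg=1
step 2: T2 LOAD ⇒ load; ctr=1 reg=1
step 3: T1 LOAD ⇒ load; ctr=1 reg=1
step 4: T0 CAS ⇒ ok; ctr=2 reg=1
step 5: T0 LOAD ⇒ load; ctr=2 reg=2
step 6: T0 CAS ⇒ ok; ctr=3 reg=2
step 7: T1 CAS ⇒ retry; ctr=3 reg=1
step 8: T1 LOAD ⇒ load; ctr=3 reg=3
step 9: T2 CAS ⇒ retry; ctr=3 reg=1
step 10: T2 LOAD ⇒ load; ctr=3 reg=3
step 11: T1 CAS ⇒ ok; ctr=4 reg=3
step 12: T2 CAS ⇒ retry; ctr=4 reg=3
step 13: T2 LOAD ⇒ load; ctr=4 reg=4
step 14: T2 CAS ⇒ ok; ctr=5 reg=4
step 15: T2 LOAD ⇒ load; ctr=5 reg=5
step 16: T2 CAS ⇒ ok; ctr=6 reg=5
Log disagrees first at step 11.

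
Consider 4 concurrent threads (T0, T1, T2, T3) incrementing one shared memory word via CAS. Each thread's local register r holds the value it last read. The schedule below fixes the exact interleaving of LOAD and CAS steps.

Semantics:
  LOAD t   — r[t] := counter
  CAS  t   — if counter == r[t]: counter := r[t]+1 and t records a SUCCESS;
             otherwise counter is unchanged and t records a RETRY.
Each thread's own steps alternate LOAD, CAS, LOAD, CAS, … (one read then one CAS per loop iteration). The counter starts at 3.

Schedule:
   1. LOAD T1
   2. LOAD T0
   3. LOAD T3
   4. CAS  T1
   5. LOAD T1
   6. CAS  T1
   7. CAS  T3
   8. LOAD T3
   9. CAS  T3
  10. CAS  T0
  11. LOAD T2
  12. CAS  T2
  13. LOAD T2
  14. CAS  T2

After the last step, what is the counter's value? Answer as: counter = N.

counter = 8

   1) LOAD T1:  M=3  r_T1=3
   2) LOAD T0:  M=3  r_T0=3
   3) LOAD T3:  M=3  r_T3=3
   4) CAS  T1:  M=4  r_T1=3 ✓
   5) LOAD T1:  M=4  r_T1=4
   6) CAS  T1:  M=5  r_T1=4 ✓
   7) CAS  T3:  M=5  r_T3=3 ✗
   8) LOAD T3:  M=5  r_T3=5
   9) CAS  T3:  M=6  r_T3=5 ✓
  10) CAS  T0:  M=6  r_T0=3 ✗
  11) LOAD T2:  M=6  r_T2=6
  12) CAS  T2:  M=7  r_T2=6 ✓
  13) LOAD T2:  M=7  r_T2=7
  14) CAS  T2:  M=8  r_T2=7 ✓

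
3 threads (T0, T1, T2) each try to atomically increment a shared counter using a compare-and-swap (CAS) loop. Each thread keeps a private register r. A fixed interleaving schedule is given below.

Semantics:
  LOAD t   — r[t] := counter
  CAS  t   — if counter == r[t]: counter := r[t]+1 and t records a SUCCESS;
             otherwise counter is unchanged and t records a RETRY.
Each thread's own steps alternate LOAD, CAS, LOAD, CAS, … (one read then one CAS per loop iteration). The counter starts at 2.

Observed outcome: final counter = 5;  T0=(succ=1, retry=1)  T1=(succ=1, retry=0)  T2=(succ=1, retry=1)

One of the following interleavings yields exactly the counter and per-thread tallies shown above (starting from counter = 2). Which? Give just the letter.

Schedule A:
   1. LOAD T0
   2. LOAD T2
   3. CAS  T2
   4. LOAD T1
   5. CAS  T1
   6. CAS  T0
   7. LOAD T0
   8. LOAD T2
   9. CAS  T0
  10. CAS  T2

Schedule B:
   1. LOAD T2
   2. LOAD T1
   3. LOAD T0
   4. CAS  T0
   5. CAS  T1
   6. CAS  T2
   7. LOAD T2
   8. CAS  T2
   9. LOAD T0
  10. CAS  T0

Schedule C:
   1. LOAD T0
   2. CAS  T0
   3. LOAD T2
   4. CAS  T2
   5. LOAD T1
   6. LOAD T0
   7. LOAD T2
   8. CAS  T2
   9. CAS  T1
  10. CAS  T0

Run A:
T0 LOAD — after: cnt=2, r=2 — load
T2 LOAD — after: cnt=2, r=2 — load
T2 CAS — after: cnt=3, r=2 — ok
T1 LOAD — after: cnt=3, r=3 — load
T1 CAS — after: cnt=4, r=3 — ok
T0 CAS — after: cnt=4, r=2 — retry
T0 LOAD — after: cnt=4, r=4 — load
T2 LOAD — after: cnt=4, r=4 — load
T0 CAS — after: cnt=5, r=4 — ok
T2 CAS — after: cnt=5, r=4 — retry

A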